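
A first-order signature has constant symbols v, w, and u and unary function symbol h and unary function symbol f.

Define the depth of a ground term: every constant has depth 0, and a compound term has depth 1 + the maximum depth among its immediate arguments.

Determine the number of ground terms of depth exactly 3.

24

If N_k denotes the number of depth-≤k ground terms, the 3 constants give N_0 = 3, and each function symbol of arity r contributes N_{k-1}^r new terms at level k: N_k = 3 + N_{k-1} + N_{k-1}.
N_0 = 3
N_1 = 3 + 3 + 3 = 9
N_2 = 3 + 9 + 9 = 21
N_3 = 3 + 21 + 21 = 45
Terms of depth exactly 3: N_3 − N_2 = 45 − 21 = 24.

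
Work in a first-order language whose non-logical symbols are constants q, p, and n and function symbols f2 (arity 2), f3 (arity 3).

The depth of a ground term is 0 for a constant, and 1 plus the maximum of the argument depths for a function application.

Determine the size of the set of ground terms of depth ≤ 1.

39

Let N_k count ground terms of depth at most k. Each non-constant term of depth ≤ k is some function symbol applied to depth-≤(k−1) arguments, giving N_k = 3 + N_{k-1}^2 + N_{k-1}^3.
N_0 = 3
N_1 = 3 + 3^2 + 3^3 = 39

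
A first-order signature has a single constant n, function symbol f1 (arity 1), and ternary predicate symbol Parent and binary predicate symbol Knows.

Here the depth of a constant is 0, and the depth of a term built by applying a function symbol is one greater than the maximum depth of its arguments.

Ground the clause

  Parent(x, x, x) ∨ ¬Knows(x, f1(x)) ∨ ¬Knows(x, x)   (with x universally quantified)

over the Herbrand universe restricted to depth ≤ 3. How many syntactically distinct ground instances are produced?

Ground terms of depth ≤ 3:
  Write N_k for the number of ground terms of depth ≤ k. A term of depth ≤ k is either a constant or a function symbol applied to arguments of depth ≤ k−1, so N_k = 1 + N_{k-1}.
  N_0 = 1
  N_1 = 1 + 1 = 2
  N_2 = 1 + 2 = 3
  N_3 = 1 + 3 = 4
  Explicitly: n, f1(n), f1(f1(n)), f1(f1(f1(n))).
So there are 4 ground terms available for substitution.
The body mentions the single quantified variable x; since ground terms form a free algebra, no two substitutions collapse to the same formula.
Number of ground instances = 4.

4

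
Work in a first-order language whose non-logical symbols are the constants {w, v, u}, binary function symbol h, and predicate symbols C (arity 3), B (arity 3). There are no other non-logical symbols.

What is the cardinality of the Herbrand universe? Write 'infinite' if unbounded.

infinite

The signature has at least one function symbol (h, arity 2) and at least one constant (w).
Iterating h gives infinitely many distinct ground terms: w, h(w, w), h(h(w, w), h(w, w)), ...
So the Herbrand universe is infinite.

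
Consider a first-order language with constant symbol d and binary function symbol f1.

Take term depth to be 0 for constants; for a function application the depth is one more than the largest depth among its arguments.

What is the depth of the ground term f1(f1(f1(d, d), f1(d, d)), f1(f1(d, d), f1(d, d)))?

depth(f1(d, d)) = 1 + max(0, 0) = 1
depth(f1(f1(d, d), f1(d, d))) = 1 + max(1, 1) = 2
depth(f1(f1(f1(d, d), f1(d, d)), f1(f1(d, d), f1(d, d)))) = 1 + max(2, 2) = 3

3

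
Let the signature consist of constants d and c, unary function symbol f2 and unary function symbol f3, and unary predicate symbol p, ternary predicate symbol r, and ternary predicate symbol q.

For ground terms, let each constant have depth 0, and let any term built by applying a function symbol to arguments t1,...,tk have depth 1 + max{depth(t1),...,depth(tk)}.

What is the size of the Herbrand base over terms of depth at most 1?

438

First count ground terms of depth ≤ 1.
Let N_k count ground terms of depth at most k. Each non-constant term of depth ≤ k is some function symbol applied to depth-≤(k−1) arguments, giving N_k = 2 + N_{k-1} + N_{k-1}.
N_0 = 2
N_1 = 2 + 2 + 2 = 6
Explicitly: d, c, f2(d), f2(c), f3(d), f3(c).
So |H| = 6.
A ground atom is a predicate applied to a tuple of terms from H, so the count is the sum over predicates of |H|^arity:
  p: 6;  r: 6^3 = 216;  q: 6^3 = 216
Total ground atoms: 6 + 216 + 216 = 438.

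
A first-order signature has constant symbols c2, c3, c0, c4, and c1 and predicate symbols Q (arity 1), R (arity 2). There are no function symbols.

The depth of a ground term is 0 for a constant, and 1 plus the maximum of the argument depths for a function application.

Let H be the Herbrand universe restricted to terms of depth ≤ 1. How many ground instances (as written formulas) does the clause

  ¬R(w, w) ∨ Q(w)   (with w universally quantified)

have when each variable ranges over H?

Ground terms of depth ≤ 1:
  With no function symbols every ground term is a constant, so there are exactly 5 ground terms at every depth bound.
  N_0 = 5
  N_1 = 5
  Explicitly: c2, c3, c0, c4, c1.
So there are 5 ground terms available for substitution.
The clause has 1 distinct variable (w), which appears in the body. In the free term algebra distinct substitutions yield syntactically distinct ground instances.
Number of ground instances = 5.

5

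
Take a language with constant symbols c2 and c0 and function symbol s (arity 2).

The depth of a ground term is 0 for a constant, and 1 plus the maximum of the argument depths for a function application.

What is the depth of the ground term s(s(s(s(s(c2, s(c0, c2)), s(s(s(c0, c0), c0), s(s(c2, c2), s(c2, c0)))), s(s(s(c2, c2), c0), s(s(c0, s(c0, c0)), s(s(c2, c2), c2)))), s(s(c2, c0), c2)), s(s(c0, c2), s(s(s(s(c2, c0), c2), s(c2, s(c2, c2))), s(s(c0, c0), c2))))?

depth(s(c0, c2)) = 1 + max(0, 0) = 1
depth(s(c2, s(c0, c2))) = 1 + max(0, 1) = 2
depth(s(c0, c0)) = 1 + max(0, 0) = 1
depth(s(s(c0, c0), c0)) = 1 + max(1, 0) = 2
depth(s(c2, c2)) = 1 + max(0, 0) = 1
depth(s(c2, c0)) = 1 + max(0, 0) = 1
depth(s(s(c2, c2), s(c2, c0))) = 1 + max(1, 1) = 2
depth(s(s(s(c0, c0), c0), s(s(c2, c2), s(c2, c0)))) = 1 + max(2, 2) = 3
depth(s(s(c2, s(c0, c2)), s(s(s(c0, c0), c0), s(s(c2, c2), s(c2, c0))))) = 1 + max(2, 3) = 4
depth(s(s(c2, c2), c0)) = 1 + max(1, 0) = 2
depth(s(c0, s(c0, c0))) = 1 + max(0, 1) = 2
depth(s(s(c2, c2), c2)) = 1 + max(1, 0) = 2
depth(s(s(c0, s(c0, c0)), s(s(c2, c2), c2))) = 1 + max(2, 2) = 3
depth(s(s(s(c2, c2), c0), s(s(c0, s(c0, c0)), s(s(c2, c2), c2)))) = 1 + max(2, 3) = 4
depth(s(s(s(c2, s(c0, c2)), s(s(s(c0, c0), c0), s(s(c2, c2), s(c2, c0)))), s(s(s(c2, c2), c0), s(s(c0, s(c0, c0)), s(s(c2, c2), c2))))) = 1 + max(4, 4) = 5
depth(s(s(c2, c0), c2)) = 1 + max(1, 0) = 2
depth(s(s(s(s(c2, s(c0, c2)), s(s(s(c0, c0), c0), s(s(c2, c2), s(c2, c0)))), s(s(s(c2, c2), c0), s(s(c0, s(c0, c0)), s(s(c2, c2), c2)))), s(s(c2, c0), c2))) = 1 + max(5, 2) = 6
depth(s(c2, s(c2, c2))) = 1 + max(0, 1) = 2
depth(s(s(s(c2, c0), c2), s(c2, s(c2, c2)))) = 1 + max(2, 2) = 3
depth(s(s(c0, c0), c2)) = 1 + max(1, 0) = 2
depth(s(s(s(s(c2, c0), c2), s(c2, s(c2, c2))), s(s(c0, c0), c2))) = 1 + max(3, 2) = 4
depth(s(s(c0, c2), s(s(s(s(c2, c0), c2), s(c2, s(c2, c2))), s(s(c0, c0), c2)))) = 1 + max(1, 4) = 5
depth(s(s(s(s(s(c2, s(c0, c2)), s(s(s(c0, c0), c0), s(s(c2, c2), s(c2, c0)))), s(s(s(c2, c2), c0), s(s(c0, s(c0, c0)), s(s(c2, c2), c2)))), s(s(c2, c0), c2)), s(s(c0, c2), s(s(s(s(c2, c0), c2), s(c2, s(c2, c2))), s(s(c0, c0), c2))))) = 1 + max(6, 5) = 7

7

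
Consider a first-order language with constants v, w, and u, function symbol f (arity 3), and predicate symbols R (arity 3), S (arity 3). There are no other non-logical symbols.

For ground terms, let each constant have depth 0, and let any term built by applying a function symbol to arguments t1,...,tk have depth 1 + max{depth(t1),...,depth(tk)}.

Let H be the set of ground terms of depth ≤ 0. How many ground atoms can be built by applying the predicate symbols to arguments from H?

First count ground terms of depth ≤ 0.
Let N_k = |{terms of depth ≤ k}|. Then N_0 = 3 and N_k = 3 + N_{k-1}^3 for k ≥ 1 (one summand per function symbol, arity giving the exponent).
N_0 = 3
So |H| = 3.
Ground atoms are formed by filling each argument slot of a predicate with a term from H, so an r-ary predicate gives |H|^r atoms:
  R: 3^3 = 27;  S: 3^3 = 27
Total ground atoms: 27 + 27 = 54.

54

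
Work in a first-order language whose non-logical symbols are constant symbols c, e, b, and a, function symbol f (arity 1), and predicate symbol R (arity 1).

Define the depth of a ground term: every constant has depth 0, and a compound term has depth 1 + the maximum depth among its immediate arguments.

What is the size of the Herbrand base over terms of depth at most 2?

First count ground terms of depth ≤ 2.
Count level by level. With function symbols f/1, the terms of depth ≤ k are the 4 constants together with each function applied to depth-≤(k−1) tuples, so N_k = 4 + N_{k-1}.
N_0 = 4
N_1 = 4 + 4 = 8
N_2 = 4 + 8 = 12
Explicitly: c, e, b, a, f(c), f(e), f(b), f(a), f(f(c)), f(f(e)), f(f(b)), f(f(a)).
So |H| = 12.
Each predicate of arity r yields |H|^r ground atoms (one per choice of an r-tuple from H):
  R: 12
Total ground atoms: 12.

12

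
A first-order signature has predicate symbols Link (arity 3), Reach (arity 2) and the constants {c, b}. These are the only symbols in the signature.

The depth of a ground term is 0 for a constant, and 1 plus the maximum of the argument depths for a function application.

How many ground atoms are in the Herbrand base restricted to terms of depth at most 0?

12

First count ground terms of depth ≤ 0.
With no function symbols every ground term is a constant, so there are exactly 2 ground terms at every depth bound.
N_0 = 2
Explicitly: c, b.
So |H| = 2.
For each predicate symbol, the number of ground atoms is |H| raised to its arity; summing:
  Link: 2^3 = 8;  Reach: 2^2 = 4
Total ground atoms: 8 + 4 = 12.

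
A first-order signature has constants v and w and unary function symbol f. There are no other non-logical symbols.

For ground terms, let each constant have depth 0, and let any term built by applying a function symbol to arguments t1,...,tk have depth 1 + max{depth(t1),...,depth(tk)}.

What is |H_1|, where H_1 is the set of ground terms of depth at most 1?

4

Write N_k for the number of ground terms of depth ≤ k. A term of depth ≤ k is either a constant or a function symbol applied to arguments of depth ≤ k−1, so N_k = 2 + N_{k-1}.
N_0 = 2
N_1 = 2 + 2 = 4
Explicitly: v, w, f(v), f(w).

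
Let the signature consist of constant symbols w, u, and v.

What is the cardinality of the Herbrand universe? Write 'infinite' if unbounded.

There are no function symbols, so every ground term is one of the 3 constants.
The Herbrand universe is {w, u, v}, which is finite with 3 elements.

3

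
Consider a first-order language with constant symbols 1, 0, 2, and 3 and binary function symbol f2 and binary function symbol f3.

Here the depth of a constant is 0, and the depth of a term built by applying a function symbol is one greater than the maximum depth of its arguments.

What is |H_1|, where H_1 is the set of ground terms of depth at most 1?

36

Let N_k count ground terms of depth at most k. Each non-constant term of depth ≤ k is some function symbol applied to depth-≤(k−1) arguments, giving N_k = 4 + N_{k-1}^2 + N_{k-1}^2.
N_0 = 4
N_1 = 4 + 4^2 + 4^2 = 36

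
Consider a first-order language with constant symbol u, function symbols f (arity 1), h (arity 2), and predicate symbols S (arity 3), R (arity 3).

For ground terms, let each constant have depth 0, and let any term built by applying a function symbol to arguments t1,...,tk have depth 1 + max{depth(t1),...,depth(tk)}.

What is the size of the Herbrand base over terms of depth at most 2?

4394

First count ground terms of depth ≤ 2.
Let N_k = |{terms of depth ≤ k}|. Then N_0 = 1 and N_k = 1 + N_{k-1} + N_{k-1}^2 for k ≥ 1 (one summand per function symbol, arity giving the exponent).
N_0 = 1
N_1 = 1 + 1 + 1^2 = 3
N_2 = 1 + 3 + 3^2 = 13
So |H| = 13.
Each predicate of arity r yields |H|^r ground atoms (one per choice of an r-tuple from H):
  S: 13^3 = 2197;  R: 13^3 = 2197
Total ground atoms: 2197 + 2197 = 4394.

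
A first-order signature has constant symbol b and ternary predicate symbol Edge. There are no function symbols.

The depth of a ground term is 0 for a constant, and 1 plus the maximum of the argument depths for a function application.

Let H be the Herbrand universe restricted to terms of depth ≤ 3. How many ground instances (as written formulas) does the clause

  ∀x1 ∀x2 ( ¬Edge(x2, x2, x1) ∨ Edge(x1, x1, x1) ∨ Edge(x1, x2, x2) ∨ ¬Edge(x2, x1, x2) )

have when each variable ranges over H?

1

Ground terms of depth ≤ 3:
  With no function symbols every ground term is a constant, so there is exactly 1 ground term at every depth bound.
  N_0 = 1
  N_1 = 1
  N_2 = 1
  N_3 = 1
So there is exactly 1 ground term available for substitution.
Each of x1, x2 ranges independently over the available ground terms, and distinct assignments produce distinct instances.
Number of ground instances = 1^2 = 1.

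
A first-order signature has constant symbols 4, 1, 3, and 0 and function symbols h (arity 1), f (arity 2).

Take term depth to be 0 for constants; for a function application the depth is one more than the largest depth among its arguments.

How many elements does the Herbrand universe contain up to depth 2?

Count level by level. With function symbols h/1, f/2, the terms of depth ≤ k are the 4 constants together with each function applied to depth-≤(k−1) tuples, so N_k = 4 + N_{k-1} + N_{k-1}^2.
N_0 = 4
N_1 = 4 + 4 + 4^2 = 24
N_2 = 4 + 24 + 24^2 = 604

604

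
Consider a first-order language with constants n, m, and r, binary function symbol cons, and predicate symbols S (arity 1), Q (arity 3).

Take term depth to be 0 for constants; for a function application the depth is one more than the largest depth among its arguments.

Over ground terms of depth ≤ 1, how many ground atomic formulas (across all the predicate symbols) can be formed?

1740

First count ground terms of depth ≤ 1.
If N_k denotes the number of depth-≤k ground terms, the 3 constants give N_0 = 3, and each function symbol of arity r contributes N_{k-1}^r new terms at level k: N_k = 3 + N_{k-1}^2.
N_0 = 3
N_1 = 3 + 3^2 = 12
Explicitly: n, m, r, cons(n, n), cons(n, m), cons(n, r), cons(m, n), cons(m, m), cons(m, r), cons(r, n), cons(r, m), cons(r, r).
So |H| = 12.
Each predicate of arity r yields |H|^r ground atoms (one per choice of an r-tuple from H):
  S: 12;  Q: 12^3 = 1728
Total ground atoms: 12 + 1728 = 1740.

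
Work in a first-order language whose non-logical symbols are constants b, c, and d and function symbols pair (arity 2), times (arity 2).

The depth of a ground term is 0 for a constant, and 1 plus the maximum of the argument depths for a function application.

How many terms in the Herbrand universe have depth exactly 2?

Write N_k for the number of ground terms of depth ≤ k. A term of depth ≤ k is either a constant or a function symbol applied to arguments of depth ≤ k−1, so N_k = 3 + N_{k-1}^2 + N_{k-1}^2.
N_0 = 3
N_1 = 3 + 3^2 + 3^2 = 21
N_2 = 3 + 21^2 + 21^2 = 885
Terms of depth exactly 2: N_2 − N_1 = 885 − 21 = 864.

864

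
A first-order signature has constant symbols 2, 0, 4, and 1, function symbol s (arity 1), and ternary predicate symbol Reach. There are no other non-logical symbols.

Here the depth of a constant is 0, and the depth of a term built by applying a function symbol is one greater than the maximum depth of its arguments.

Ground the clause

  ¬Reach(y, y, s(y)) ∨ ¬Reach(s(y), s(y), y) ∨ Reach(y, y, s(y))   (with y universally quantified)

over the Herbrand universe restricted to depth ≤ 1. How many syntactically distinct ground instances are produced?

Ground terms of depth ≤ 1:
  Let N_k = |{terms of depth ≤ k}|. Then N_0 = 4 and N_k = 4 + N_{k-1} for k ≥ 1 (one summand per function symbol, arity giving the exponent).
  N_0 = 4
  N_1 = 4 + 4 = 8
  Explicitly: 2, 0, 4, 1, s(2), s(0), s(4), s(1).
So there are 8 ground terms available for substitution.
The variable y ranges independently over the available ground terms, and distinct assignments produce distinct instances.
Number of ground instances = 8.

8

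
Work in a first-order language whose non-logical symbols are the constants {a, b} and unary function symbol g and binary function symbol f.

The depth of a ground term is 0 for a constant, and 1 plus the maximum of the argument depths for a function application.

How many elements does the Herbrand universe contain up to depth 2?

74

Count level by level. With function symbols g/1, f/2, the terms of depth ≤ k are the 2 constants together with each function applied to depth-≤(k−1) tuples, so N_k = 2 + N_{k-1} + N_{k-1}^2.
N_0 = 2
N_1 = 2 + 2 + 2^2 = 8
N_2 = 2 + 8 + 8^2 = 74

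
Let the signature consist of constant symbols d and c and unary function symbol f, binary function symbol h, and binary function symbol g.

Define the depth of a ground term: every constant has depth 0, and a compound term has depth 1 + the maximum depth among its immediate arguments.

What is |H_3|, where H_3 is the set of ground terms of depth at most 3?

If N_k denotes the number of depth-≤k ground terms, the 2 constants give N_0 = 2, and each function symbol of arity r contributes N_{k-1}^r new terms at level k: N_k = 2 + N_{k-1} + N_{k-1}^2 + N_{k-1}^2.
N_0 = 2
N_1 = 2 + 2 + 2^2 + 2^2 = 12
N_2 = 2 + 12 + 12^2 + 12^2 = 302
N_3 = 2 + 302 + 302^2 + 302^2 = 182712

182712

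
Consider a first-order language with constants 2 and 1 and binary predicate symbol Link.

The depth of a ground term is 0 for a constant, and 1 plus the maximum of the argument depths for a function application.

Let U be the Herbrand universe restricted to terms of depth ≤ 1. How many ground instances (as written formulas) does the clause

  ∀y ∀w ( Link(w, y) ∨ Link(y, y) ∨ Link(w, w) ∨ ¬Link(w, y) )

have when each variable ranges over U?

4

Ground terms of depth ≤ 1:
  With no function symbols every ground term is a constant, so there are exactly 2 ground terms at every depth bound.
  N_0 = 2
  N_1 = 2
  Explicitly: 2, 1.
So there are 2 ground terms available for substitution.
The body mentions every one of the 2 quantified variables; since ground terms form a free algebra, no two substitutions collapse to the same formula.
Number of ground instances = 2^2 = 4.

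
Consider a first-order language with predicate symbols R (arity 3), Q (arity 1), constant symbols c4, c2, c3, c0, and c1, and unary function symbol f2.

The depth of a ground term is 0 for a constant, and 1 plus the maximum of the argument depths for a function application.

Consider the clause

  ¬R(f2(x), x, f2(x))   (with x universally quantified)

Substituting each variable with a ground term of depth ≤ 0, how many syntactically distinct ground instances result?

5

Ground terms of depth ≤ 0:
  Count level by level. With function symbols f2/1, the terms of depth ≤ k are the 5 constants together with each function applied to depth-≤(k−1) tuples, so N_k = 5 + N_{k-1}.
  N_0 = 5
  Explicitly: c4, c2, c3, c0, c1.
So there are 5 ground terms available for substitution.
There is 1 variable to instantiate (x),  occurring in at least one literal, so different choices give different ground instances.
Number of ground instances = 5.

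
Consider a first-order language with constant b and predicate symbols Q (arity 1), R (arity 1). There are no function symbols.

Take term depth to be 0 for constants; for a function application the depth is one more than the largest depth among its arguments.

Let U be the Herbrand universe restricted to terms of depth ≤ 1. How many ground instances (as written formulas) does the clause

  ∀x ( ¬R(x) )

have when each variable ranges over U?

1

Ground terms of depth ≤ 1:
  With no function symbols every ground term is a constant, so there is exactly 1 ground term at every depth bound.
  N_0 = 1
  N_1 = 1
  Explicitly: b.
So there is exactly 1 ground term available for substitution.
The body mentions the single quantified variable x; since ground terms form a free algebra, no two substitutions collapse to the same formula.
Number of ground instances = 1.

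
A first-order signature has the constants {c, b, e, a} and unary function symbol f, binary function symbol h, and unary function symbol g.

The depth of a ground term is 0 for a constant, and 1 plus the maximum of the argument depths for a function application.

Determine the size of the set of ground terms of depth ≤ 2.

Let N_k = |{terms of depth ≤ k}|. Then N_0 = 4 and N_k = 4 + N_{k-1} + N_{k-1}^2 + N_{k-1} for k ≥ 1 (one summand per function symbol, arity giving the exponent).
N_0 = 4
N_1 = 4 + 4 + 4^2 + 4 = 28
N_2 = 4 + 28 + 28^2 + 28 = 844

844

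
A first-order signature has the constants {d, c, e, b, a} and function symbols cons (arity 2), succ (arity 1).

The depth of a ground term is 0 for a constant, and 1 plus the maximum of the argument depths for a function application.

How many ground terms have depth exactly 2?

1230

Count level by level. With function symbols cons/2, succ/1, the terms of depth ≤ k are the 5 constants together with each function applied to depth-≤(k−1) tuples, so N_k = 5 + N_{k-1}^2 + N_{k-1}.
N_0 = 5
N_1 = 5 + 5^2 + 5 = 35
N_2 = 5 + 35^2 + 35 = 1265
Terms of depth exactly 2: N_2 − N_1 = 1265 − 35 = 1230.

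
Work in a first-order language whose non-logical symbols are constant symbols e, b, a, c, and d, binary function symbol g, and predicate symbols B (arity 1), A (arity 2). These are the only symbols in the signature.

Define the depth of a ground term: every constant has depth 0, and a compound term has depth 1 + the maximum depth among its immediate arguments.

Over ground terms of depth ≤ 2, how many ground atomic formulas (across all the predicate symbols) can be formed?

819930

First count ground terms of depth ≤ 2.
Count level by level. With function symbols g/2, the terms of depth ≤ k are the 5 constants together with each function applied to depth-≤(k−1) tuples, so N_k = 5 + N_{k-1}^2.
N_0 = 5
N_1 = 5 + 5^2 = 30
N_2 = 5 + 30^2 = 905
So |H| = 905.
For each predicate symbol, the number of ground atoms is |H| raised to its arity; summing:
  B: 905;  A: 905^2 = 819025
Total ground atoms: 905 + 819025 = 819930.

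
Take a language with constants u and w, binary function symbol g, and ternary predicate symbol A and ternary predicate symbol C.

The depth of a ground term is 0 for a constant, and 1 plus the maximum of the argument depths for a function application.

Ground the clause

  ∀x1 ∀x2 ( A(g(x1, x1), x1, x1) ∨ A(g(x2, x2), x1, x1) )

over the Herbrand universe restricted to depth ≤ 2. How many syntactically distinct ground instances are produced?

Ground terms of depth ≤ 2:
  Count level by level. With function symbols g/2, the terms of depth ≤ k are the 2 constants together with each function applied to depth-≤(k−1) tuples, so N_k = 2 + N_{k-1}^2.
  N_0 = 2
  N_1 = 2 + 2^2 = 6
  N_2 = 2 + 6^2 = 38
So there are 38 ground terms available for substitution.
The clause has 2 distinct variables (x1, x2), each appearing in the body. In the free term algebra distinct substitutions yield syntactically distinct ground instances.
Number of ground instances = 38^2 = 1444.

1444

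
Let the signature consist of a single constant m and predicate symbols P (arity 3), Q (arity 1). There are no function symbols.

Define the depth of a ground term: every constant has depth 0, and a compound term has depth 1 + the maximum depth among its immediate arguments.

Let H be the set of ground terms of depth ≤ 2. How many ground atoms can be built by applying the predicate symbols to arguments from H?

First count ground terms of depth ≤ 2.
With no function symbols every ground term is a constant, so there is exactly 1 ground term at every depth bound.
N_0 = 1
N_1 = 1
N_2 = 1
Explicitly: m.
So |H| = 1.
Ground atoms are formed by filling each argument slot of a predicate with a term from H, so an r-ary predicate gives |H|^r atoms:
  P: 1^3 = 1;  Q: 1
Total ground atoms: 1 + 1 = 2.

2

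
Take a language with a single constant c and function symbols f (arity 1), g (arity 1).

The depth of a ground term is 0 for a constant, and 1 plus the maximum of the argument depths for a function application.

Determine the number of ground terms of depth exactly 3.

Let N_k = |{terms of depth ≤ k}|. Then N_0 = 1 and N_k = 1 + N_{k-1} + N_{k-1} for k ≥ 1 (one summand per function symbol, arity giving the exponent).
N_0 = 1
N_1 = 1 + 1 + 1 = 3
N_2 = 1 + 3 + 3 = 7
N_3 = 1 + 7 + 7 = 15
Terms of depth exactly 3: N_3 − N_2 = 15 − 7 = 8.

8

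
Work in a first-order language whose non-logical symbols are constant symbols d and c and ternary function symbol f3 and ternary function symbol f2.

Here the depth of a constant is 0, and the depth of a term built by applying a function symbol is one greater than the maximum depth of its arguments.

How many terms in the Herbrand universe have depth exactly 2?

If N_k denotes the number of depth-≤k ground terms, the 2 constants give N_0 = 2, and each function symbol of arity r contributes N_{k-1}^r new terms at level k: N_k = 2 + N_{k-1}^3 + N_{k-1}^3.
N_0 = 2
N_1 = 2 + 2^3 + 2^3 = 18
N_2 = 2 + 18^3 + 18^3 = 11666
Terms of depth exactly 2: N_2 − N_1 = 11666 − 18 = 11648.

11648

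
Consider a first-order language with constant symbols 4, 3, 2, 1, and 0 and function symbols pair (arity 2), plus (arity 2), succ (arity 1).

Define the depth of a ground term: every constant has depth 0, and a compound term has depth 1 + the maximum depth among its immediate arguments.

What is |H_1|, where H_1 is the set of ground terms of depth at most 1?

60

Let N_k = |{terms of depth ≤ k}|. Then N_0 = 5 and N_k = 5 + N_{k-1}^2 + N_{k-1}^2 + N_{k-1} for k ≥ 1 (one summand per function symbol, arity giving the exponent).
N_0 = 5
N_1 = 5 + 5^2 + 5^2 + 5 = 60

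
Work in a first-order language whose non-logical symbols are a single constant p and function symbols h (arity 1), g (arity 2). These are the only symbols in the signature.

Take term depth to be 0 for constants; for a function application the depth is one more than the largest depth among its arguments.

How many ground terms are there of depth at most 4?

Let N_k = |{terms of depth ≤ k}|. Then N_0 = 1 and N_k = 1 + N_{k-1} + N_{k-1}^2 for k ≥ 1 (one summand per function symbol, arity giving the exponent).
N_0 = 1
N_1 = 1 + 1 + 1^2 = 3
N_2 = 1 + 3 + 3^2 = 13
N_3 = 1 + 13 + 13^2 = 183
N_4 = 1 + 183 + 183^2 = 33673

33673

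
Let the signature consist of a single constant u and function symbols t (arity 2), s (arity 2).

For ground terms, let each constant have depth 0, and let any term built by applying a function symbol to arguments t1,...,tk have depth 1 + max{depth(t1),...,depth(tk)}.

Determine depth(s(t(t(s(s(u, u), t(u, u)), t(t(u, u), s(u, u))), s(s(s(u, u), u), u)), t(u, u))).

depth(s(u, u)) = 1 + max(0, 0) = 1
depth(t(u, u)) = 1 + max(0, 0) = 1
depth(s(s(u, u), t(u, u))) = 1 + max(1, 1) = 2
depth(t(t(u, u), s(u, u))) = 1 + max(1, 1) = 2
depth(t(s(s(u, u), t(u, u)), t(t(u, u), s(u, u)))) = 1 + max(2, 2) = 3
depth(s(s(u, u), u)) = 1 + max(1, 0) = 2
depth(s(s(s(u, u), u), u)) = 1 + max(2, 0) = 3
depth(t(t(s(s(u, u), t(u, u)), t(t(u, u), s(u, u))), s(s(s(u, u), u), u))) = 1 + max(3, 3) = 4
depth(s(t(t(s(s(u, u), t(u, u)), t(t(u, u), s(u, u))), s(s(s(u, u), u), u)), t(u, u))) = 1 + max(4, 1) = 5

5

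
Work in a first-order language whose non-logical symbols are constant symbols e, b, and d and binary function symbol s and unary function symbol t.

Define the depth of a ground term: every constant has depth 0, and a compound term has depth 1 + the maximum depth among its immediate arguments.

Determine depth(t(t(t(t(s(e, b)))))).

5

depth(s(e, b)) = 1 + max(0, 0) = 1
depth(t(s(e, b))) = 1 + depth(s(e, b)) = 1 + 1 = 2
depth(t(t(s(e, b)))) = 1 + depth(t(s(e, b))) = 1 + 2 = 3
depth(t(t(t(s(e, b))))) = 1 + depth(t(t(s(e, b)))) = 1 + 3 = 4
depth(t(t(t(t(s(e, b)))))) = 1 + depth(t(t(t(s(e, b))))) = 1 + 4 = 5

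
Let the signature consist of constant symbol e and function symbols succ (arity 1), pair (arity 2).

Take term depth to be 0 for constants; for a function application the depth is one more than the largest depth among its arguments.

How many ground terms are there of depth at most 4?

33673

Count level by level. With function symbols succ/1, pair/2, the terms of depth ≤ k are the 1 constant together with each function applied to depth-≤(k−1) tuples, so N_k = 1 + N_{k-1} + N_{k-1}^2.
N_0 = 1
N_1 = 1 + 1 + 1^2 = 3
N_2 = 1 + 3 + 3^2 = 13
N_3 = 1 + 13 + 13^2 = 183
N_4 = 1 + 183 + 183^2 = 33673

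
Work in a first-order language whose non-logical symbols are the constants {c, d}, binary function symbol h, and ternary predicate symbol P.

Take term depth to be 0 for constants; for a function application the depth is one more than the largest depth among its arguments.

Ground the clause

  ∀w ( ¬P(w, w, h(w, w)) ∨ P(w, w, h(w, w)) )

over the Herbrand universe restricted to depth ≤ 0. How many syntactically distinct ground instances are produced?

Ground terms of depth ≤ 0:
  Let N_k = |{terms of depth ≤ k}|. Then N_0 = 2 and N_k = 2 + N_{k-1}^2 for k ≥ 1 (one summand per function symbol, arity giving the exponent).
  N_0 = 2
  Explicitly: c, d.
So there are 2 ground terms available for substitution.
The body mentions the single quantified variable w; since ground terms form a free algebra, no two substitutions collapse to the same formula.
Number of ground instances = 2.

2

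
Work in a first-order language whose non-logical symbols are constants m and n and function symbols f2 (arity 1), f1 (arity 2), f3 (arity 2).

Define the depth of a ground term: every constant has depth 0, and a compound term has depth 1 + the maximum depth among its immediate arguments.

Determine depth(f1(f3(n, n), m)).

depth(f3(n, n)) = 1 + max(0, 0) = 1
depth(f1(f3(n, n), m)) = 1 + max(1, 0) = 2

2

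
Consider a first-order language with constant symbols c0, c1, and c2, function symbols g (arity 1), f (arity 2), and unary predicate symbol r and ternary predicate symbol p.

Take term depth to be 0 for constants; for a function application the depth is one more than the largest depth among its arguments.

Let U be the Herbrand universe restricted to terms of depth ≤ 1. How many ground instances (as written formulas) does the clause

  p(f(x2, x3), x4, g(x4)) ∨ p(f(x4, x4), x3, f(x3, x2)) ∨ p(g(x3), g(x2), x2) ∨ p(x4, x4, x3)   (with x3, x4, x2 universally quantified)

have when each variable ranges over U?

3375

Ground terms of depth ≤ 1:
  Let N_k = |{terms of depth ≤ k}|. Then N_0 = 3 and N_k = 3 + N_{k-1} + N_{k-1}^2 for k ≥ 1 (one summand per function symbol, arity giving the exponent).
  N_0 = 3
  N_1 = 3 + 3 + 3^2 = 15
So there are 15 ground terms available for substitution.
There are 3 variables to instantiate (x3, x4, x2), each occurring in at least one literal, so different choices give different ground instances.
Number of ground instances = 15^3 = 3375.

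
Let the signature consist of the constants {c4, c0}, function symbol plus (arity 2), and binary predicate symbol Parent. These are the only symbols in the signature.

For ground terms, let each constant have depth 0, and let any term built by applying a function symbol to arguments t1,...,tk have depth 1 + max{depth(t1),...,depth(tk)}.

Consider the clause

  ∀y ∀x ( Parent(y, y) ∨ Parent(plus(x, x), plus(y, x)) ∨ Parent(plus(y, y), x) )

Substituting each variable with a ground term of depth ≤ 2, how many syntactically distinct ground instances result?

Ground terms of depth ≤ 2:
  Let N_k = |{terms of depth ≤ k}|. Then N_0 = 2 and N_k = 2 + N_{k-1}^2 for k ≥ 1 (one summand per function symbol, arity giving the exponent).
  N_0 = 2
  N_1 = 2 + 2^2 = 6
  N_2 = 2 + 6^2 = 38
So there are 38 ground terms available for substitution.
Each of y, x ranges independently over the available ground terms, and distinct assignments produce distinct instances.
Number of ground instances = 38^2 = 1444.

1444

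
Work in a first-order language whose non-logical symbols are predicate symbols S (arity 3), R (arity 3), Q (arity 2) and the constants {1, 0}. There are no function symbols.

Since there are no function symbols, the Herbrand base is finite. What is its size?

20

With no function symbols, the Herbrand universe is just the 2 constants.
Ground atoms per predicate: S: 2^3 = 8, R: 2^3 = 8, Q: 2^2 = 4.
Herbrand base size = 8 + 8 + 4 = 20.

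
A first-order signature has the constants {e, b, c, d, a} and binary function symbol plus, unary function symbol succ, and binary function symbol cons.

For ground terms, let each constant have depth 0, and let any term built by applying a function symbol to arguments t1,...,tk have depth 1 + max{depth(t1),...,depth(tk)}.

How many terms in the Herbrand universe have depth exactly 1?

55

Count level by level. With function symbols plus/2, succ/1, cons/2, the terms of depth ≤ k are the 5 constants together with each function applied to depth-≤(k−1) tuples, so N_k = 5 + N_{k-1}^2 + N_{k-1} + N_{k-1}^2.
N_0 = 5
N_1 = 5 + 5^2 + 5 + 5^2 = 60
Terms of depth exactly 1: N_1 − N_0 = 60 − 5 = 55.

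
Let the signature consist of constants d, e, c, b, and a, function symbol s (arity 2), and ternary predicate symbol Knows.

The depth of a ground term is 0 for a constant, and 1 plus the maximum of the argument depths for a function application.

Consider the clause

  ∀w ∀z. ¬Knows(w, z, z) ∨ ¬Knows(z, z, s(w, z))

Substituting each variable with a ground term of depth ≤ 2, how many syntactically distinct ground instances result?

819025

Ground terms of depth ≤ 2:
  Count level by level. With function symbols s/2, the terms of depth ≤ k are the 5 constants together with each function applied to depth-≤(k−1) tuples, so N_k = 5 + N_{k-1}^2.
  N_0 = 5
  N_1 = 5 + 5^2 = 30
  N_2 = 5 + 30^2 = 905
So there are 905 ground terms available for substitution.
Each of w, z ranges independently over the available ground terms, and distinct assignments produce distinct instances.
Number of ground instances = 905^2 = 819025.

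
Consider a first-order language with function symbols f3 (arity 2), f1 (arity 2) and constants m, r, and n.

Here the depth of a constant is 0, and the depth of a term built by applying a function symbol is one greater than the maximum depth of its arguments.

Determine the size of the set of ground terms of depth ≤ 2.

Let N_k = |{terms of depth ≤ k}|. Then N_0 = 3 and N_k = 3 + N_{k-1}^2 + N_{k-1}^2 for k ≥ 1 (one summand per function symbol, arity giving the exponent).
N_0 = 3
N_1 = 3 + 3^2 + 3^2 = 21
N_2 = 3 + 21^2 + 21^2 = 885

885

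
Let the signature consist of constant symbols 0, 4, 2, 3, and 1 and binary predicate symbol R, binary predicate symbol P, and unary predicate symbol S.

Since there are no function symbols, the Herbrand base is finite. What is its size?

55

With no function symbols, the Herbrand universe is just the 5 constants.
Ground atoms per predicate: R: 5^2 = 25, P: 5^2 = 25, S: 5.
Herbrand base size = 25 + 25 + 5 = 55.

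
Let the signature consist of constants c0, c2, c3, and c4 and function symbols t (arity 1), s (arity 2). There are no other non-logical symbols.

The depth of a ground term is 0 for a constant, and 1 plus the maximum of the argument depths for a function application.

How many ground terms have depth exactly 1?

20

Write N_k for the number of ground terms of depth ≤ k. A term of depth ≤ k is either a constant or a function symbol applied to arguments of depth ≤ k−1, so N_k = 4 + N_{k-1} + N_{k-1}^2.
N_0 = 4
N_1 = 4 + 4 + 4^2 = 24
Terms of depth exactly 1: N_1 − N_0 = 24 − 4 = 20.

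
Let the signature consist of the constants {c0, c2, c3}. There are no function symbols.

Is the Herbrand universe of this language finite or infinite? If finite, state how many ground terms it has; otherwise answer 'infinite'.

3

There are no function symbols, so every ground term is one of the 3 constants.
The Herbrand universe is {c0, c2, c3}, which is finite with 3 elements.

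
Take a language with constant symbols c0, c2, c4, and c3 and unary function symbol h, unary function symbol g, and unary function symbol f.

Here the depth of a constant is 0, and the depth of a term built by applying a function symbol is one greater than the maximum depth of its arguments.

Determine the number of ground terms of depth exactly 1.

If N_k denotes the number of depth-≤k ground terms, the 4 constants give N_0 = 4, and each function symbol of arity r contributes N_{k-1}^r new terms at level k: N_k = 4 + N_{k-1} + N_{k-1} + N_{k-1}.
N_0 = 4
N_1 = 4 + 4 + 4 + 4 = 16
Terms of depth exactly 1: N_1 − N_0 = 16 − 4 = 12.

12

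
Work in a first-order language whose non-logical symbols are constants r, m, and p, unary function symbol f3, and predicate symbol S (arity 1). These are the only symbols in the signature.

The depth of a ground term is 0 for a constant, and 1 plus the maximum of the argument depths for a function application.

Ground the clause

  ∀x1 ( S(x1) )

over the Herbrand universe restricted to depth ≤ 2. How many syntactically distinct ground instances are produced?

9

Ground terms of depth ≤ 2:
  Write N_k for the number of ground terms of depth ≤ k. A term of depth ≤ k is either a constant or a function symbol applied to arguments of depth ≤ k−1, so N_k = 3 + N_{k-1}.
  N_0 = 3
  N_1 = 3 + 3 = 6
  N_2 = 3 + 6 = 9
  Explicitly: r, m, p, f3(r), f3(m), f3(p), f3(f3(r)), f3(f3(m)), f3(f3(p)).
So there are 9 ground terms available for substitution.
There is 1 variable to instantiate (x1),  occurring in at least one literal, so different choices give different ground instances.
Number of ground instances = 9.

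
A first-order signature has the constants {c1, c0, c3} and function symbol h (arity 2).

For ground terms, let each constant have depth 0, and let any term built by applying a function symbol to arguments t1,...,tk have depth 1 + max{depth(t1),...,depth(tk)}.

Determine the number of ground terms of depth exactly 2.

135

Let N_k = |{terms of depth ≤ k}|. Then N_0 = 3 and N_k = 3 + N_{k-1}^2 for k ≥ 1 (one summand per function symbol, arity giving the exponent).
N_0 = 3
N_1 = 3 + 3^2 = 12
N_2 = 3 + 12^2 = 147
Terms of depth exactly 2: N_2 − N_1 = 147 − 12 = 135.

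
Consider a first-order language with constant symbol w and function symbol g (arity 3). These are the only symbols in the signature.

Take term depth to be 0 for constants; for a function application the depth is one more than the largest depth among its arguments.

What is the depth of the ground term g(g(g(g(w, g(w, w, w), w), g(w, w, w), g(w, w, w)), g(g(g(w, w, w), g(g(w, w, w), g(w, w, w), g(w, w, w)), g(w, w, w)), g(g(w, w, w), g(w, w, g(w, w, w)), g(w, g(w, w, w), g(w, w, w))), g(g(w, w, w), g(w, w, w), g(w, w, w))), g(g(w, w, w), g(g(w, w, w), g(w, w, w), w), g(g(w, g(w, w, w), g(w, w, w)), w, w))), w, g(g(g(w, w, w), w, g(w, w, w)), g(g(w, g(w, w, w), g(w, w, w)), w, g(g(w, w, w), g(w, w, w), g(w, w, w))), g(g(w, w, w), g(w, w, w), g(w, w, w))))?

depth(g(w, w, w)) = 1 + max(0, 0, 0) = 1
depth(g(w, g(w, w, w), w)) = 1 + max(0, 1, 0) = 2
depth(g(g(w, g(w, w, w), w), g(w, w, w), g(w, w, w))) = 1 + max(2, 1, 1) = 3
depth(g(g(w, w, w), g(w, w, w), g(w, w, w))) = 1 + max(1, 1, 1) = 2
depth(g(g(w, w, w), g(g(w, w, w), g(w, w, w), g(w, w, w)), g(w, w, w))) = 1 + max(1, 2, 1) = 3
depth(g(w, w, g(w, w, w))) = 1 + max(0, 0, 1) = 2
depth(g(w, g(w, w, w), g(w, w, w))) = 1 + max(0, 1, 1) = 2
depth(g(g(w, w, w), g(w, w, g(w, w, w)), g(w, g(w, w, w), g(w, w, w)))) = 1 + max(1, 2, 2) = 3
depth(g(g(g(w, w, w), g(g(w, w, w), g(w, w, w), g(w, w, w)), g(w, w, w)), g(g(w, w, w), g(w, w, g(w, w, w)), g(w, g(w, w, w), g(w, w, w))), g(g(w, w, w), g(w, w, w), g(w, w, w)))) = 1 + max(3, 3, 2) = 4
depth(g(g(w, w, w), g(w, w, w), w)) = 1 + max(1, 1, 0) = 2
depth(g(g(w, g(w, w, w), g(w, w, w)), w, w)) = 1 + max(2, 0, 0) = 3
depth(g(g(w, w, w), g(g(w, w, w), g(w, w, w), w), g(g(w, g(w, w, w), g(w, w, w)), w, w))) = 1 + max(1, 2, 3) = 4
depth(g(g(g(w, g(w, w, w), w), g(w, w, w), g(w, w, w)), g(g(g(w, w, w), g(g(w, w, w), g(w, w, w), g(w, w, w)), g(w, w, w)), g(g(w, w, w), g(w, w, g(w, w, w)), g(w, g(w, w, w), g(w, w, w))), g(g(w, w, w), g(w, w, w), g(w, w, w))), g(g(w, w, w), g(g(w, w, w), g(w, w, w), w), g(g(w, g(w, w, w), g(w, w, w)), w, w)))) = 1 + max(3, 4, 4) = 5
depth(g(g(w, w, w), w, g(w, w, w))) = 1 + max(1, 0, 1) = 2
depth(g(g(w, g(w, w, w), g(w, w, w)), w, g(g(w, w, w), g(w, w, w), g(w, w, w)))) = 1 + max(2, 0, 2) = 3
depth(g(g(g(w, w, w), w, g(w, w, w)), g(g(w, g(w, w, w), g(w, w, w)), w, g(g(w, w, w), g(w, w, w), g(w, w, w))), g(g(w, w, w), g(w, w, w), g(w, w, w)))) = 1 + max(2, 3, 2) = 4
depth(g(g(g(g(w, g(w, w, w), w), g(w, w, w), g(w, w, w)), g(g(g(w, w, w), g(g(w, w, w), g(w, w, w), g(w, w, w)), g(w, w, w)), g(g(w, w, w), g(w, w, g(w, w, w)), g(w, g(w, w, w), g(w, w, w))), g(g(w, w, w), g(w, w, w), g(w, w, w))), g(g(w, w, w), g(g(w, w, w), g(w, w, w), w), g(g(w, g(w, w, w), g(w, w, w)), w, w))), w, g(g(g(w, w, w), w, g(w, w, w)), g(g(w, g(w, w, w), g(w, w, w)), w, g(g(w, w, w), g(w, w, w), g(w, w, w))), g(g(w, w, w), g(w, w, w), g(w, w, w))))) = 1 + max(5, 0, 4) = 6

6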